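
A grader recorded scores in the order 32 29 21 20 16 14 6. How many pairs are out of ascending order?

Element-by-element contributions:
32 → 29, 21, 20, 16, 14, 6 → 6
29 → 21, 20, 16, 14, 6 → 5
21 → 20, 16, 14, 6 → 4
20 → 16, 14, 6 → 3
16 → 14, 6 → 2
14 → 6 → 1
6 → none → 0
Sum: 6 + 5 + 4 + 3 + 2 + 1 + 0 = 21

21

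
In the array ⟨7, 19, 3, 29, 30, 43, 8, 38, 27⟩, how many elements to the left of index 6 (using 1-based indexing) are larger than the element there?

The element at index 6 is 43.
Elements before it: 7, 19, 3, 29, 30
None of them are larger than 43.

0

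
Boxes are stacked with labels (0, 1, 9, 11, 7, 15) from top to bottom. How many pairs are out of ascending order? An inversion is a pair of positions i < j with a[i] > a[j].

Inversion pairs (indices are 1-based):
(3,5): 9 > 7
(4,5): 11 > 7
That's 2 pairs.

2 inversions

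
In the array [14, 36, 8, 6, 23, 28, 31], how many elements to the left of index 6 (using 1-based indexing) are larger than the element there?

1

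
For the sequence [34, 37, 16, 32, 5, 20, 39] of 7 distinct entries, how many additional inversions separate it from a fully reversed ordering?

10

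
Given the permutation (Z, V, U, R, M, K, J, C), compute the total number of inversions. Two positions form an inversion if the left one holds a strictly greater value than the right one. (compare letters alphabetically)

28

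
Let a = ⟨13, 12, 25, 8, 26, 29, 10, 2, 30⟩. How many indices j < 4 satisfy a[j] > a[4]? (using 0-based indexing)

0

The element at index 4 is 26.
Elements before it: 13, 12, 25, 8
None of them are larger than 26.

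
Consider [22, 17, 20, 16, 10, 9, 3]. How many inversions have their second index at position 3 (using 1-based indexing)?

1

The element at index 3 is 20.
Elements before it: 22, 17
Those larger than 20: 22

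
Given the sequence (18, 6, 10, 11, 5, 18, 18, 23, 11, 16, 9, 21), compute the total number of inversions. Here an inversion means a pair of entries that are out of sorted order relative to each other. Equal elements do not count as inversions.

Count, for each position, how many later elements it exceeds:
18: 7
6: 1
10: 2
11: 2
5: 0
18: 3
18: 3
23: 4
11: 1
16: 1
9: 0
21: 0
Sum: 7 + 1 + 2 + 2 + 0 + 3 + 3 + 4 + 1 + 1 + 0 + 0 = 24

24 out-of-order pairs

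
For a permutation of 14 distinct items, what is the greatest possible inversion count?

The maximum occurs when the array is in strictly decreasing order: every one of the C(14, 2) pairs is inverted.
C(14, 2) = 14·13/2 = 91

91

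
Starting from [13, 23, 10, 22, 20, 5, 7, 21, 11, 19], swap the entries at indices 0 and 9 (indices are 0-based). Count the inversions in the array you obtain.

Positions 0 and 9 hold 13 and 19; after swapping, the array is [19, 23, 10, 22, 20, 5, 7, 21, 11, 13].
Count, for each position, how many later elements it exceeds:
19 → 10, 5, 7, 11, 13 → 5
23 → 10, 22, 20, 5, 7, 21, 11, 13 → 8
10 → 5, 7 → 2
22 → 20, 5, 7, 21, 11, 13 → 6
20 → 5, 7, 11, 13 → 4
5 → none → 0
7 → none → 0
21 → 11, 13 → 2
11 → none → 0
13 → none → 0
Sum: 5 + 8 + 2 + 6 + 4 + 0 + 0 + 2 + 0 + 0 = 27

Inversions: 27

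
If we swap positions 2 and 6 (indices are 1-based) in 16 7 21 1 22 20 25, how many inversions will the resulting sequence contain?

7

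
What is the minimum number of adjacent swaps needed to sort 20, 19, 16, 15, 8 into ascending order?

10 swaps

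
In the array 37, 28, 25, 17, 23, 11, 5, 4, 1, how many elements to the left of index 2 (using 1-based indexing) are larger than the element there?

1 such element

The element at index 2 is 28.
Elements before it: 37
Those larger than 28: 37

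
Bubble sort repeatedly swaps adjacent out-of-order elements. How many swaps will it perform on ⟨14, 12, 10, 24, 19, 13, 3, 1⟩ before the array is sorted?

Minimum adjacent swaps = number of inversions (each swap of adjacent out-of-order elements removes one inversion and no swap can remove more).
Count inversions — for each element, later elements that are smaller:
14: 12, 10, 13, 3, 1 → 5
12: 10, 3, 1 → 3
10: 3, 1 → 2
24: 19, 13, 3, 1 → 4
19: 13, 3, 1 → 3
13: 3, 1 → 2
3: 1 → 1
1: none → 0
Total inversions: 5 + 3 + 2 + 4 + 3 + 2 + 1 + 0 = 20

20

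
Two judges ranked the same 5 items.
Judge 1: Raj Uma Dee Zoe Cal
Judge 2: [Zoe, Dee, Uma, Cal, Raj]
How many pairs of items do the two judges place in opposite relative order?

7

Assign each item its position (1..5) in the first ordering, then rewrite the second ordering as that position sequence:
positions: Raj→1, Uma→2, Dee→3, Zoe→4, Cal→5
second ordering as positions: [4, 3, 2, 5, 1]
Discordant pairs = inversions in this position sequence.
4: 3, 2, 1 → 3
3: 2, 1 → 2
2: 1 → 1
5: 1 → 1
1: 0
Total: 3 + 2 + 1 + 1 + 0 = 7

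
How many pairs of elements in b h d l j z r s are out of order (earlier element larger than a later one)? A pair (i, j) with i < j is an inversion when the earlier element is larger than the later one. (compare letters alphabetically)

4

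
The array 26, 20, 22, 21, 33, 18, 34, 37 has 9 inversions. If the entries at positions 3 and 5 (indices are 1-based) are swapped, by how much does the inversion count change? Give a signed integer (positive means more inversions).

Positions 3 and 5 hold 22 and 33; after swapping, the array is [26, 20, 33, 21, 22, 18, 34, 37].
Count, for each position, how many later elements it exceeds:
26: 4
20: 1
33: 3
21: 1
22: 1
18: 0
34: 0
37: 0
Sum: 4 + 1 + 3 + 1 + 1 + 0 + 0 + 0 = 10
Change: 10 − 9 = +1

+1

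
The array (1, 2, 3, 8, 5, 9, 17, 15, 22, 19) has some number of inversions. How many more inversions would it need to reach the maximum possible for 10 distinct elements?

42 inversions short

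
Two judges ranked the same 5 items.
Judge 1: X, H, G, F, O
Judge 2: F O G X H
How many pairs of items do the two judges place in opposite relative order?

Assign each item its position (1..5) in the first ordering, then rewrite the second ordering as that position sequence:
positions: X→1, H→2, G→3, F→4, O→5
second ordering as positions: [4, 5, 3, 1, 2]
Discordant pairs = inversions in this position sequence.
4: 3, 1, 2 → 3
5: 3, 1, 2 → 3
3: 1, 2 → 2
1: 0
2: 0
Total: 3 + 3 + 2 + 0 + 0 = 8

8 discordant pairs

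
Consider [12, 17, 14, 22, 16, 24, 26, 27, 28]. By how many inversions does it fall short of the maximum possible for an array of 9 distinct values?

Maximum inversions for 9 distinct elements is C(9, 2) = 9·8/2 = 36.
Current inversions — for each element, count later smaller elements:
12: 0
17: 2
14: 0
22: 1
16: 0
24: 0
26: 0
27: 0
28: 0
Current total: 0 + 2 + 0 + 1 + 0 + 0 + 0 + 0 + 0 = 3
Shortfall: 36 − 3 = 33

33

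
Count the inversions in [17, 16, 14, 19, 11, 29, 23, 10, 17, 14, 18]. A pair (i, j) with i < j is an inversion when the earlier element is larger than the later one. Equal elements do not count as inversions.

Out-of-order pairs: 27

Count, for each position, how many later elements it exceeds:
17 → 16, 14, 11, 10, 14 → 5
16 → 14, 11, 10, 14 → 4
14 → 11, 10 → 2
19 → 11, 10, 17, 14, 18 → 5
11 → 10 → 1
29 → 23, 10, 17, 14, 18 → 5
23 → 10, 17, 14, 18 → 4
10 → none → 0
17 → 14 → 1
14 → none → 0
18 → none → 0
Sum: 5 + 4 + 2 + 5 + 1 + 5 + 4 + 0 + 1 + 0 + 0 = 27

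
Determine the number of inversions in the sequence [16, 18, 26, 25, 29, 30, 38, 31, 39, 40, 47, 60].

For each element, count later entries that are smaller:
16 → none → 0
18 → none → 0
26 → 25 → 1
25 → none → 0
29 → none → 0
30 → none → 0
38 → 31 → 1
31 → none → 0
39 → none → 0
40 → none → 0
47 → none → 0
60 → none → 0
Sum: 0 + 0 + 1 + 0 + 0 + 0 + 1 + 0 + 0 + 0 + 0 + 0 = 2

There are 2 inversions.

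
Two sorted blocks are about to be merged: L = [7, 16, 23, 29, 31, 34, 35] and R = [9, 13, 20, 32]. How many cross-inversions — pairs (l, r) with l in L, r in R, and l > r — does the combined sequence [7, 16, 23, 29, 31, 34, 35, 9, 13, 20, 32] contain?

Count, for every r in R, how many entries of L exceed r:
r = 9: 16, 23, 29, 31, 34, 35 → 6
r = 13: 16, 23, 29, 31, 34, 35 → 6
r = 20: 23, 29, 31, 34, 35 → 5
r = 32: 34, 35 → 2
Cross-inversions: 6 + 6 + 5 + 2 = 19

19 split inversions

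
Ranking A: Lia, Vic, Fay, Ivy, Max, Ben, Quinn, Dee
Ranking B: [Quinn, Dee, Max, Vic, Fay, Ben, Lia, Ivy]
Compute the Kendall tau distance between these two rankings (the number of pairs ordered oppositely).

Assign each item its position (1..8) in the first ordering, then rewrite the second ordering as that position sequence:
positions: Lia→1, Vic→2, Fay→3, Ivy→4, Max→5, Ben→6, Quinn→7, Dee→8
second ordering as positions: [7, 8, 5, 2, 3, 6, 1, 4]
Discordant pairs = inversions in this position sequence.
7: 5, 2, 3, 6, 1, 4 → 6
8: 5, 2, 3, 6, 1, 4 → 6
5: 2, 3, 1, 4 → 4
2: 1 → 1
3: 1 → 1
6: 1, 4 → 2
1: 0
4: 0
Total: 6 + 6 + 4 + 1 + 1 + 2 + 0 + 0 = 20

20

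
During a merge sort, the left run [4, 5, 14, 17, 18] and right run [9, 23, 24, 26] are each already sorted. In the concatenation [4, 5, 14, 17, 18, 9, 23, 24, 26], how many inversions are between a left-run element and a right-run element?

3

For each element r of the right run, count left-run elements greater than r:
r = 9: 14, 17, 18 → 3
r = 23: none → 0
r = 24: none → 0
r = 26: none → 0
Cross-inversions: 3 + 0 + 0 + 0 = 3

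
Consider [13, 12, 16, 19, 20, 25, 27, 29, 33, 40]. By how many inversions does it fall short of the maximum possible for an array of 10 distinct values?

Maximum inversions for 10 distinct elements is C(10, 2) = 10·9/2 = 45.
Current inversions — for each element, count later smaller elements:
13: 1
12: 0
16: 0
19: 0
20: 0
25: 0
27: 0
29: 0
33: 0
40: 0
Current total: 1 + 0 + 0 + 0 + 0 + 0 + 0 + 0 + 0 + 0 = 1
Shortfall: 45 − 1 = 44

44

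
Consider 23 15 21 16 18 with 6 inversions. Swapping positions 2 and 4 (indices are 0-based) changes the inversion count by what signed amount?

-1

Positions 2 and 4 hold 21 and 18; after swapping, the array is [23, 15, 18, 16, 21].
Sweep left to right; for each value list the smaller values that follow it:
23: 4
15: 0
18: 1
16: 0
21: 0
Sum: 4 + 0 + 1 + 0 + 0 = 5
Change: 5 − 6 = -1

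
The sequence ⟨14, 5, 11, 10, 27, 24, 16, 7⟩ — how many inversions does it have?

There are 13 inversions.

Sweep left to right; for each value list the smaller values that follow it:
14: 4
5: 0
11: 2
10: 1
27: 3
24: 2
16: 1
7: 0
Sum: 4 + 0 + 2 + 1 + 3 + 2 + 1 + 0 = 13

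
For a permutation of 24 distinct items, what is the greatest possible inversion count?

276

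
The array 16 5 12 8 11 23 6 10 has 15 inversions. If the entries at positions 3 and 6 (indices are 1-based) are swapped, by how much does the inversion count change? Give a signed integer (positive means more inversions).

Positions 3 and 6 hold 12 and 23; after swapping, the array is [16, 5, 23, 8, 11, 12, 6, 10].
Sweep left to right; for each value list the smaller values that follow it:
16 → 5, 8, 11, 12, 6, 10 → 6
5 → none → 0
23 → 8, 11, 12, 6, 10 → 5
8 → 6 → 1
11 → 6, 10 → 2
12 → 6, 10 → 2
6 → none → 0
10 → none → 0
Sum: 6 + 0 + 5 + 1 + 2 + 2 + 0 + 0 = 16
Change: 16 − 15 = +1

+1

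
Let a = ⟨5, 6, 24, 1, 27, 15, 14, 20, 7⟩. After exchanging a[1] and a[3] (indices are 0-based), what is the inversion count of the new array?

Positions 1 and 3 hold 6 and 1; after swapping, the array is [5, 1, 24, 6, 27, 15, 14, 20, 7].
Count, for each position, how many later elements it exceeds:
5 → 1 → 1
1 → none → 0
24 → 6, 15, 14, 20, 7 → 5
6 → none → 0
27 → 15, 14, 20, 7 → 4
15 → 14, 7 → 2
14 → 7 → 1
20 → 7 → 1
7 → none → 0
Sum: 1 + 0 + 5 + 0 + 4 + 2 + 1 + 1 + 0 = 14

14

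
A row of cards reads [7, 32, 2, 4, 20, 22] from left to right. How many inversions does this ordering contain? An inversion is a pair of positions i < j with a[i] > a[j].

6 inversions

For each element, count later entries that are smaller:
7: 2
32: 4
2: 0
4: 0
20: 0
22: 0
Sum: 2 + 4 + 0 + 0 + 0 + 0 = 6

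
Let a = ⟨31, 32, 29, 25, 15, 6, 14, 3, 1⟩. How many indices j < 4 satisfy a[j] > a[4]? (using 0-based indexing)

4

The element at index 4 is 15.
Elements before it: 31, 32, 29, 25
Those larger than 15: 31, 32, 29, 25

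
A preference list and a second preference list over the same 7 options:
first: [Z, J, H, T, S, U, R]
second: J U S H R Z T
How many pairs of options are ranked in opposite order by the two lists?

11

Assign each item its position (1..7) in the first ordering, then rewrite the second ordering as that position sequence:
positions: Z→1, J→2, H→3, T→4, S→5, U→6, R→7
second ordering as positions: [2, 6, 5, 3, 7, 1, 4]
Discordant pairs = inversions in this position sequence.
2: 1 → 1
6: 5, 3, 1, 4 → 4
5: 3, 1, 4 → 3
3: 1 → 1
7: 1, 4 → 2
1: 0
4: 0
Total: 1 + 4 + 3 + 1 + 2 + 0 + 0 = 11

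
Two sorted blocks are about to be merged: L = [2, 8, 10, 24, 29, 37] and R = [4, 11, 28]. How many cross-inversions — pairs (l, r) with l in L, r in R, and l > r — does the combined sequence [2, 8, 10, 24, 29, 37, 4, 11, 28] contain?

10

Count, for every r in R, how many entries of L exceed r:
r = 4: 8, 10, 24, 29, 37 → 5
r = 11: 24, 29, 37 → 3
r = 28: 29, 37 → 2
Cross-inversions: 5 + 3 + 2 = 10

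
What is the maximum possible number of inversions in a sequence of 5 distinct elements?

A reversed (strictly descending) arrangement makes every pair an inversion, giving C(5, 2) inversions.
C(5, 2) = 5·4/2 = 10

Inversions: 10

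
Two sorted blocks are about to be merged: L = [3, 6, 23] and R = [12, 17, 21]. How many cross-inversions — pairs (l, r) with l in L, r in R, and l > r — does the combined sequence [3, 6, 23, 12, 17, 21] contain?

For each element r of the right run, count left-run elements greater than r:
r = 12: 23 → 1
r = 17: 23 → 1
r = 21: 23 → 1
Cross-inversions: 1 + 1 + 1 = 3

3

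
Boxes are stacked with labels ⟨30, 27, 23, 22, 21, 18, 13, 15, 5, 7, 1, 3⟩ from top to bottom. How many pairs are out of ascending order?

Sweep left to right; for each value list the smaller values that follow it:
30 → 27, 23, 22, 21, 18, 13, 15, 5, 7, 1, 3 → 11
27 → 23, 22, 21, 18, 13, 15, 5, 7, 1, 3 → 10
23 → 22, 21, 18, 13, 15, 5, 7, 1, 3 → 9
22 → 21, 18, 13, 15, 5, 7, 1, 3 → 8
21 → 18, 13, 15, 5, 7, 1, 3 → 7
18 → 13, 15, 5, 7, 1, 3 → 6
13 → 5, 7, 1, 3 → 4
15 → 5, 7, 1, 3 → 4
5 → 1, 3 → 2
7 → 1, 3 → 2
1 → none → 0
3 → none → 0
Sum: 11 + 10 + 9 + 8 + 7 + 6 + 4 + 4 + 2 + 2 + 0 + 0 = 63

63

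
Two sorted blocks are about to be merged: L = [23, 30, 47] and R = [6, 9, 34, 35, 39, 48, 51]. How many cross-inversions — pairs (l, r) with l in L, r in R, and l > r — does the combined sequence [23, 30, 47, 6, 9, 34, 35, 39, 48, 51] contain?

For each element r of the right run, count left-run elements greater than r:
r = 6: 23, 30, 47 → 3
r = 9: 23, 30, 47 → 3
r = 34: 47 → 1
r = 35: 47 → 1
r = 39: 47 → 1
r = 48: none → 0
r = 51: none → 0
Cross-inversions: 3 + 3 + 1 + 1 + 1 + 0 + 0 = 9

9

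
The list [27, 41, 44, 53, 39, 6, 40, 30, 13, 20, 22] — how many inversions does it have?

37

Count, for each position, how many later elements it exceeds:
27: 4
41: 7
44: 7
53: 7
39: 5
6: 0
40: 4
30: 3
13: 0
20: 0
22: 0
Sum: 4 + 7 + 7 + 7 + 5 + 0 + 4 + 3 + 0 + 0 + 0 = 37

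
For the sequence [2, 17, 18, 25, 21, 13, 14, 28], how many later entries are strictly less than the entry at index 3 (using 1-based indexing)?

2 such elements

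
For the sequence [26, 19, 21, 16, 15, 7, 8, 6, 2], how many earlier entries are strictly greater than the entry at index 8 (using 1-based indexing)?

The element at index 8 is 6.
Elements before it: 26, 19, 21, 16, 15, 7, 8
Those larger than 6: 26, 19, 21, 16, 15, 7, 8

7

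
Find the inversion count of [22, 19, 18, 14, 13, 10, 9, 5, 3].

36 inversions

Element-by-element contributions:
22: 8
19: 7
18: 6
14: 5
13: 4
10: 3
9: 2
5: 1
3: 0
Sum: 8 + 7 + 6 + 5 + 4 + 3 + 2 + 1 + 0 = 36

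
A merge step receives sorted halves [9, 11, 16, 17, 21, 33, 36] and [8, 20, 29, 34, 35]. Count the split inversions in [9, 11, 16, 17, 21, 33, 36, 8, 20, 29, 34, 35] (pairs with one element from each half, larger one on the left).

Take each right-half value and tally the left-half values above it:
r = 8: 9, 11, 16, 17, 21, 33, 36 → 7
r = 20: 21, 33, 36 → 3
r = 29: 33, 36 → 2
r = 34: 36 → 1
r = 35: 36 → 1
Cross-inversions: 7 + 3 + 2 + 1 + 1 = 14

14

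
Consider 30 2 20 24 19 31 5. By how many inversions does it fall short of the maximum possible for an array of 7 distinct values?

Maximum inversions for 7 distinct elements is C(7, 2) = 7·6/2 = 21.
Current inversions — for each element, count later smaller elements:
30: 5
2: 0
20: 2
24: 2
19: 1
31: 1
5: 0
Current total: 5 + 0 + 2 + 2 + 1 + 1 + 0 = 11
Shortfall: 21 − 11 = 10

10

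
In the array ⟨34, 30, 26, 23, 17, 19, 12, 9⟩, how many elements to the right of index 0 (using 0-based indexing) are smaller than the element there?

7

The element at index 0 is 34.
Elements after it: 30, 26, 23, 17, 19, 12, 9
Those smaller than 34: 30, 26, 23, 17, 19, 12, 9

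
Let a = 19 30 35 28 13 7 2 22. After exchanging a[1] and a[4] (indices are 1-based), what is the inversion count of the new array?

Positions 1 and 4 hold 19 and 28; after swapping, the array is [28, 30, 35, 19, 13, 7, 2, 22].
Count, for each position, how many later elements it exceeds:
28 → 19, 13, 7, 2, 22 → 5
30 → 19, 13, 7, 2, 22 → 5
35 → 19, 13, 7, 2, 22 → 5
19 → 13, 7, 2 → 3
13 → 7, 2 → 2
7 → 2 → 1
2 → none → 0
22 → none → 0
Sum: 5 + 5 + 5 + 3 + 2 + 1 + 0 + 0 = 21

21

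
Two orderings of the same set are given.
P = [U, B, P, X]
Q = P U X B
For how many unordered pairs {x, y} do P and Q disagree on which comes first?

3 disagreeing pairs

Assign each item its position (1..4) in the first ordering, then rewrite the second ordering as that position sequence:
positions: U→1, B→2, P→3, X→4
second ordering as positions: [3, 1, 4, 2]
Discordant pairs = inversions in this position sequence.
3: 1, 2 → 2
1: 0
4: 2 → 1
2: 0
Total: 2 + 0 + 1 + 0 = 3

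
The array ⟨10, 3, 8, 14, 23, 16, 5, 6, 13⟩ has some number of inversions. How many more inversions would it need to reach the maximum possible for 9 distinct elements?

20

Maximum inversions for 9 distinct elements is C(9, 2) = 9·8/2 = 36.
Current inversions — for each element, count later smaller elements:
10: 4
3: 0
8: 2
14: 3
23: 4
16: 3
5: 0
6: 0
13: 0
Current total: 4 + 0 + 2 + 3 + 4 + 3 + 0 + 0 + 0 = 16
Shortfall: 36 − 16 = 20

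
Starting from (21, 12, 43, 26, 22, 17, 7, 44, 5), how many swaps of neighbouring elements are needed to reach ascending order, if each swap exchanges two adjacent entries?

The minimum number of adjacent swaps to sort an array equals its inversion count, since every such swap removes exactly one inversion.
Count inversions — for each element, later elements that are smaller:
21: 12, 17, 7, 5 → 4
12: 7, 5 → 2
43: 26, 22, 17, 7, 5 → 5
26: 22, 17, 7, 5 → 4
22: 17, 7, 5 → 3
17: 7, 5 → 2
7: 5 → 1
44: 5 → 1
5: none → 0
Total inversions: 4 + 2 + 5 + 4 + 3 + 2 + 1 + 1 + 0 = 22

There are 22 adjacent swaps.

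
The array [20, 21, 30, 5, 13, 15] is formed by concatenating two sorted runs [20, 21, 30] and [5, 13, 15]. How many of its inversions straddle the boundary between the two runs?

Take each right-half value and tally the left-half values above it:
r = 5: 20, 21, 30 → 3
r = 13: 20, 21, 30 → 3
r = 15: 20, 21, 30 → 3
Cross-inversions: 3 + 3 + 3 = 9

9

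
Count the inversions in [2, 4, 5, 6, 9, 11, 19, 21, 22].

0

For each element, count later entries that are smaller:
2: 0
4: 0
5: 0
6: 0
9: 0
11: 0
19: 0
21: 0
22: 0
Sum: 0 + 0 + 0 + 0 + 0 + 0 + 0 + 0 + 0 = 0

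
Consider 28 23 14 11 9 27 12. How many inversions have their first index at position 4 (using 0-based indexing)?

0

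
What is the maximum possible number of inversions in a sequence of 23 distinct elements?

253

A reversed (strictly descending) arrangement makes every pair an inversion, giving C(23, 2) inversions.
C(23, 2) = 23·22/2 = 253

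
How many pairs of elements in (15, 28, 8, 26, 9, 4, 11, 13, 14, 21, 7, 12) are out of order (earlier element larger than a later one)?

Inversions: 37

Element-by-element contributions:
15: 8
28: 10
8: 2
26: 8
9: 2
4: 0
11: 1
13: 2
14: 2
21: 2
7: 0
12: 0
Sum: 8 + 10 + 2 + 8 + 2 + 0 + 1 + 2 + 2 + 2 + 0 + 0 = 37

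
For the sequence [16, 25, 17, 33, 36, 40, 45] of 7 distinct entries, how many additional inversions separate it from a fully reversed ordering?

Maximum inversions for 7 distinct elements is C(7, 2) = 7·6/2 = 21.
Current inversions — for each element, count later smaller elements:
16: 0
25: 1
17: 0
33: 0
36: 0
40: 0
45: 0
Current total: 0 + 1 + 0 + 0 + 0 + 0 + 0 = 1
Shortfall: 21 − 1 = 20

20 inversions short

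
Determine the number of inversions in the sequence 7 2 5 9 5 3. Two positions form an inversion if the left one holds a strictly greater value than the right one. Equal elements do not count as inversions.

Element-by-element contributions:
7: 4
2: 0
5: 1
9: 2
5: 1
3: 0
Sum: 4 + 0 + 1 + 2 + 1 + 0 = 8

8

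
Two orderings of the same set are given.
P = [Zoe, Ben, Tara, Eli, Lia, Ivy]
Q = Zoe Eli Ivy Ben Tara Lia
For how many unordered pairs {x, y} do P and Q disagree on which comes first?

Assign each item its position (1..6) in the first ordering, then rewrite the second ordering as that position sequence:
positions: Zoe→1, Ben→2, Tara→3, Eli→4, Lia→5, Ivy→6
second ordering as positions: [1, 4, 6, 2, 3, 5]
Discordant pairs = inversions in this position sequence.
1: 0
4: 2, 3 → 2
6: 2, 3, 5 → 3
2: 0
3: 0
5: 0
Total: 0 + 2 + 3 + 0 + 0 + 0 = 5

5 disagreeing pairs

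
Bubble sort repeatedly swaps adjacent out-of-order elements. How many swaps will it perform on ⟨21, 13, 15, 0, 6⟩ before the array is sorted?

8

The minimum number of adjacent swaps to sort an array equals its inversion count, since every such swap removes exactly one inversion.
Count inversions — for each element, later elements that are smaller:
21: 13, 15, 0, 6 → 4
13: 0, 6 → 2
15: 0, 6 → 2
0: none → 0
6: none → 0
Total inversions: 4 + 2 + 2 + 0 + 0 = 8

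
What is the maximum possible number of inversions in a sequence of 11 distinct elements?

The maximum occurs when the array is in strictly decreasing order: every one of the C(11, 2) pairs is inverted.
C(11, 2) = 11·10/2 = 55

55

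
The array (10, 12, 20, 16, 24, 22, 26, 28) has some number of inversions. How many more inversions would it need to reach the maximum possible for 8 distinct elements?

26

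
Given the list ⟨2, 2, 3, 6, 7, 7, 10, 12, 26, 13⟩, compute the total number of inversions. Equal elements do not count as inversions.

There is 1 out-of-order pair.

For each element, count later entries that are smaller:
2: 0
2: 0
3: 0
6: 0
7: 0
7: 0
10: 0
12: 0
26: 1
13: 0
Sum: 0 + 0 + 0 + 0 + 0 + 0 + 0 + 0 + 1 + 0 = 1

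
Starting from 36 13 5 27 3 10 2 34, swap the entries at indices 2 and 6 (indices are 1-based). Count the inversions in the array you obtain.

Positions 2 and 6 hold 13 and 10; after swapping, the array is [36, 10, 5, 27, 3, 13, 2, 34].
Element-by-element contributions:
36: 7
10: 3
5: 2
27: 3
3: 1
13: 1
2: 0
34: 0
Sum: 7 + 3 + 2 + 3 + 1 + 1 + 0 + 0 = 17

17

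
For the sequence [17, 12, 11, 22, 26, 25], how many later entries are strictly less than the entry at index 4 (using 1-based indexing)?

0

The element at index 4 is 22.
Elements after it: 26, 25
None of them are smaller than 22.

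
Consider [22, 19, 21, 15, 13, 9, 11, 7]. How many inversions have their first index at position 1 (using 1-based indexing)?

7 such elements

The element at index 1 is 22.
Elements after it: 19, 21, 15, 13, 9, 11, 7
Those smaller than 22: 19, 21, 15, 13, 9, 11, 7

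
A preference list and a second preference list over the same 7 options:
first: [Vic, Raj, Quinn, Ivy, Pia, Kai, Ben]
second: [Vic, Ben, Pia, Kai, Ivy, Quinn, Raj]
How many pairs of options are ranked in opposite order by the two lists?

14 pairs

Assign each item its position (1..7) in the first ordering, then rewrite the second ordering as that position sequence:
positions: Vic→1, Raj→2, Quinn→3, Ivy→4, Pia→5, Kai→6, Ben→7
second ordering as positions: [1, 7, 5, 6, 4, 3, 2]
Discordant pairs = inversions in this position sequence.
1: 0
7: 5, 6, 4, 3, 2 → 5
5: 4, 3, 2 → 3
6: 4, 3, 2 → 3
4: 3, 2 → 2
3: 2 → 1
2: 0
Total: 0 + 5 + 3 + 3 + 2 + 1 + 0 = 14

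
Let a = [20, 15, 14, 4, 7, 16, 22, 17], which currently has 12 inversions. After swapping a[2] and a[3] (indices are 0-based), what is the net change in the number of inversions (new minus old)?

Positions 2 and 3 hold 14 and 4; after swapping, the array is [20, 15, 4, 14, 7, 16, 22, 17].
For each element, count later entries that are smaller:
20 → 15, 4, 14, 7, 16, 17 → 6
15 → 4, 14, 7 → 3
4 → none → 0
14 → 7 → 1
7 → none → 0
16 → none → 0
22 → 17 → 1
17 → none → 0
Sum: 6 + 3 + 0 + 1 + 0 + 0 + 1 + 0 = 11
Change: 11 − 12 = -1

-1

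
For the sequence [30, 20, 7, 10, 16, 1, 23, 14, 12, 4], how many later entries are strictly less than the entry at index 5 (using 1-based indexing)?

4

The element at index 5 is 16.
Elements after it: 1, 23, 14, 12, 4
Those smaller than 16: 1, 14, 12, 4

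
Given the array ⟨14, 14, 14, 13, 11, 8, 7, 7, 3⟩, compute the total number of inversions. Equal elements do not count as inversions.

32 inversions

For each element, count later entries that are smaller:
14 → 13, 11, 8, 7, 7, 3 → 6
14 → 13, 11, 8, 7, 7, 3 → 6
14 → 13, 11, 8, 7, 7, 3 → 6
13 → 11, 8, 7, 7, 3 → 5
11 → 8, 7, 7, 3 → 4
8 → 7, 7, 3 → 3
7 → 3 → 1
7 → 3 → 1
3 → none → 0
Sum: 6 + 6 + 6 + 5 + 4 + 3 + 1 + 1 + 0 = 32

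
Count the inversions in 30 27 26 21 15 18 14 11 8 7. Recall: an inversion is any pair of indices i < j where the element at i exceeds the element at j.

44 out-of-order pairs

Element-by-element contributions:
30: 9
27: 8
26: 7
21: 6
15: 4
18: 4
14: 3
11: 2
8: 1
7: 0
Sum: 9 + 8 + 7 + 6 + 4 + 4 + 3 + 2 + 1 + 0 = 44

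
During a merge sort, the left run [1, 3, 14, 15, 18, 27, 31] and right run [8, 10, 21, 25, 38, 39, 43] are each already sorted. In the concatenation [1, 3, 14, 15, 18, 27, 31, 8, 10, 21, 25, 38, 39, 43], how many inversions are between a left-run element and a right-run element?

14

For each element r of the right run, count left-run elements greater than r:
r = 8: 14, 15, 18, 27, 31 → 5
r = 10: 14, 15, 18, 27, 31 → 5
r = 21: 27, 31 → 2
r = 25: 27, 31 → 2
r = 38: none → 0
r = 39: none → 0
r = 43: none → 0
Cross-inversions: 5 + 5 + 2 + 2 + 0 + 0 + 0 = 14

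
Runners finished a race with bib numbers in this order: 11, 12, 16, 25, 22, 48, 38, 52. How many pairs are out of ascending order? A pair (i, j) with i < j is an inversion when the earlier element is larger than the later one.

2

Sweep left to right; for each value list the smaller values that follow it:
11 → none → 0
12 → none → 0
16 → none → 0
25 → 22 → 1
22 → none → 0
48 → 38 → 1
38 → none → 0
52 → none → 0
Sum: 0 + 0 + 0 + 1 + 0 + 1 + 0 + 0 = 2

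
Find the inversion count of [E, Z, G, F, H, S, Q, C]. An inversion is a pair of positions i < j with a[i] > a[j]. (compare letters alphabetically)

Sweep left to right; for each value list the smaller values that follow it:
E → C → 1
Z → G, F, H, S, Q, C → 6
G → F, C → 2
F → C → 1
H → C → 1
S → Q, C → 2
Q → C → 1
C → none → 0
Sum: 1 + 6 + 2 + 1 + 1 + 2 + 1 + 0 = 14

14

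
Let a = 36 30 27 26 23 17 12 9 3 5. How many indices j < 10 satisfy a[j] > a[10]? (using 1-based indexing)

8

The element at index 10 is 5.
Elements before it: 36, 30, 27, 26, 23, 17, 12, 9, 3
Those larger than 5: 36, 30, 27, 26, 23, 17, 12, 9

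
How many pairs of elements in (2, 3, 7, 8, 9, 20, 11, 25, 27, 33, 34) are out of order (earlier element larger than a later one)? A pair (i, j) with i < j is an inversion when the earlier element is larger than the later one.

1 out-of-order pair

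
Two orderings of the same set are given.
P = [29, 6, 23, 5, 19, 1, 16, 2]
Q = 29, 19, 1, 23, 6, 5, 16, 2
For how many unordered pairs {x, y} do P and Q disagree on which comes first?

Assign each item its position (1..8) in the first ordering, then rewrite the second ordering as that position sequence:
positions: 29→1, 6→2, 23→3, 5→4, 19→5, 1→6, 16→7, 2→8
second ordering as positions: [1, 5, 6, 3, 2, 4, 7, 8]
Discordant pairs = inversions in this position sequence.
1: 0
5: 3, 2, 4 → 3
6: 3, 2, 4 → 3
3: 2 → 1
2: 0
4: 0
7: 0
8: 0
Total: 0 + 3 + 3 + 1 + 0 + 0 + 0 + 0 = 7

7 disagreeing pairs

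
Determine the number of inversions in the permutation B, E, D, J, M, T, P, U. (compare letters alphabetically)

Sweep left to right; for each value list the smaller values that follow it:
B: 0
E: 1
D: 0
J: 0
M: 0
T: 1
P: 0
U: 0
Sum: 0 + 1 + 0 + 0 + 0 + 1 + 0 + 0 = 2

2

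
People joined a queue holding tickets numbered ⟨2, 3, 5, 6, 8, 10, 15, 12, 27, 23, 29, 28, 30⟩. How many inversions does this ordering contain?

Sweep left to right; for each value list the smaller values that follow it:
2 → none → 0
3 → none → 0
5 → none → 0
6 → none → 0
8 → none → 0
10 → none → 0
15 → 12 → 1
12 → none → 0
27 → 23 → 1
23 → none → 0
29 → 28 → 1
28 → none → 0
30 → none → 0
Sum: 0 + 0 + 0 + 0 + 0 + 0 + 1 + 0 + 1 + 0 + 1 + 0 + 0 = 3

There are 3 out-of-order pairs.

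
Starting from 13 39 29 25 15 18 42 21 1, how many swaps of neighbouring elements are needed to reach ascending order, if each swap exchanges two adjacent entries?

Each adjacent swap fixes exactly one inversion, so the minimum swap count equals the number of inversions.
Count inversions — for each element, later elements that are smaller:
13: 1 → 1
39: 29, 25, 15, 18, 21, 1 → 6
29: 25, 15, 18, 21, 1 → 5
25: 15, 18, 21, 1 → 4
15: 1 → 1
18: 1 → 1
42: 21, 1 → 2
21: 1 → 1
1: none → 0
Total inversions: 1 + 6 + 5 + 4 + 1 + 1 + 2 + 1 + 0 = 21

21 swaps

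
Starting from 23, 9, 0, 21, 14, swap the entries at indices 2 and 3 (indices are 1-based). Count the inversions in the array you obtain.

Positions 2 and 3 hold 9 and 0; after swapping, the array is [23, 0, 9, 21, 14].
Element-by-element contributions:
23: 4
0: 0
9: 0
21: 1
14: 0
Sum: 4 + 0 + 0 + 1 + 0 = 5

There are 5 inversions.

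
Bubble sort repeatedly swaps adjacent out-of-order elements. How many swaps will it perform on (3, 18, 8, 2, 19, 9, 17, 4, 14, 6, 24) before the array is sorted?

The minimum number of adjacent swaps to sort an array equals its inversion count, since every such swap removes exactly one inversion.
Count inversions — for each element, later elements that are smaller:
3: 2 → 1
18: 8, 2, 9, 17, 4, 14, 6 → 7
8: 2, 4, 6 → 3
2: none → 0
19: 9, 17, 4, 14, 6 → 5
9: 4, 6 → 2
17: 4, 14, 6 → 3
4: none → 0
14: 6 → 1
6: none → 0
24: none → 0
Total inversions: 1 + 7 + 3 + 0 + 5 + 2 + 3 + 0 + 1 + 0 + 0 = 22

22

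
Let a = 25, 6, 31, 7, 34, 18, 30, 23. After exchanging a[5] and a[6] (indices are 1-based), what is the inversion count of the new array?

Inversions: 11

Positions 5 and 6 hold 34 and 18; after swapping, the array is [25, 6, 31, 7, 18, 34, 30, 23].
For each element, count later entries that are smaller:
25: 4
6: 0
31: 4
7: 0
18: 0
34: 2
30: 1
23: 0
Sum: 4 + 0 + 4 + 0 + 0 + 2 + 1 + 0 = 11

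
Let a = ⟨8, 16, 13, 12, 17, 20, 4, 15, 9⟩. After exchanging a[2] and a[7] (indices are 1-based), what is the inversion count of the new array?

Positions 2 and 7 hold 16 and 4; after swapping, the array is [8, 4, 13, 12, 17, 20, 16, 15, 9].
Element-by-element contributions:
8 → 4 → 1
4 → none → 0
13 → 12, 9 → 2
12 → 9 → 1
17 → 16, 15, 9 → 3
20 → 16, 15, 9 → 3
16 → 15, 9 → 2
15 → 9 → 1
9 → none → 0
Sum: 1 + 0 + 2 + 1 + 3 + 3 + 2 + 1 + 0 = 13

13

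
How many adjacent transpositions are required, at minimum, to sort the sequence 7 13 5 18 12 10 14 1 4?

22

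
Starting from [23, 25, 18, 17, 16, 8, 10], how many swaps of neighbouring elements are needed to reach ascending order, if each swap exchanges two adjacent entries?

Minimum adjacent swaps = number of inversions (each swap of adjacent out-of-order elements removes one inversion and no swap can remove more).
Count inversions — for each element, later elements that are smaller:
23: 18, 17, 16, 8, 10 → 5
25: 18, 17, 16, 8, 10 → 5
18: 17, 16, 8, 10 → 4
17: 16, 8, 10 → 3
16: 8, 10 → 2
8: none → 0
10: none → 0
Total inversions: 5 + 5 + 4 + 3 + 2 + 0 + 0 = 19

19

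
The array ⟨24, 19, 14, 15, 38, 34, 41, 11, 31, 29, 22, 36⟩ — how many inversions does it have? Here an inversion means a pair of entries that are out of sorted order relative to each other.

28 inversions

Sweep left to right; for each value list the smaller values that follow it:
24 → 19, 14, 15, 11, 22 → 5
19 → 14, 15, 11 → 3
14 → 11 → 1
15 → 11 → 1
38 → 34, 11, 31, 29, 22, 36 → 6
34 → 11, 31, 29, 22 → 4
41 → 11, 31, 29, 22, 36 → 5
11 → none → 0
31 → 29, 22 → 2
29 → 22 → 1
22 → none → 0
36 → none → 0
Sum: 5 + 3 + 1 + 1 + 6 + 4 + 5 + 0 + 2 + 1 + 0 + 0 = 28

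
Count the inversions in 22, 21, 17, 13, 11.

For each element, count later entries that are smaller:
22: 4
21: 3
17: 2
13: 1
11: 0
Sum: 4 + 3 + 2 + 1 + 0 = 10

10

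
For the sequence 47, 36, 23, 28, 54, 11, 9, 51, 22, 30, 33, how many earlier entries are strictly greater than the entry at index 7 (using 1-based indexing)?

6 such elements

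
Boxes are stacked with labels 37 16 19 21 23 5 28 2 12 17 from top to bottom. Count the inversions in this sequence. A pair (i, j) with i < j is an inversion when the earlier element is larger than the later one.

28 inversions

Count, for each position, how many later elements it exceeds:
37 → 16, 19, 21, 23, 5, 28, 2, 12, 17 → 9
16 → 5, 2, 12 → 3
19 → 5, 2, 12, 17 → 4
21 → 5, 2, 12, 17 → 4
23 → 5, 2, 12, 17 → 4
5 → 2 → 1
28 → 2, 12, 17 → 3
2 → none → 0
12 → none → 0
17 → none → 0
Sum: 9 + 3 + 4 + 4 + 4 + 1 + 3 + 0 + 0 + 0 = 28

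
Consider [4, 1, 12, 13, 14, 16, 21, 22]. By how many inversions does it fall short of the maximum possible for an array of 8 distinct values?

27

Maximum inversions for 8 distinct elements is C(8, 2) = 8·7/2 = 28.
Current inversions — for each element, count later smaller elements:
4: 1
1: 0
12: 0
13: 0
14: 0
16: 0
21: 0
22: 0
Current total: 1 + 0 + 0 + 0 + 0 + 0 + 0 + 0 = 1
Shortfall: 28 − 1 = 27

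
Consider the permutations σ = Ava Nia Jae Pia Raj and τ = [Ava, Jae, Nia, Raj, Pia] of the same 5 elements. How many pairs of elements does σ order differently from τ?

2 discordant pairs

Assign each item its position (1..5) in the first ordering, then rewrite the second ordering as that position sequence:
positions: Ava→1, Nia→2, Jae→3, Pia→4, Raj→5
second ordering as positions: [1, 3, 2, 5, 4]
Discordant pairs = inversions in this position sequence.
1: 0
3: 2 → 1
2: 0
5: 4 → 1
4: 0
Total: 0 + 1 + 0 + 1 + 0 = 2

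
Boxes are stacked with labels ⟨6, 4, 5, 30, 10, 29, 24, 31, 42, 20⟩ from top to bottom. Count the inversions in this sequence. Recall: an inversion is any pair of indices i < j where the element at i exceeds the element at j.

11

Sweep left to right; for each value list the smaller values that follow it:
6: 2
4: 0
5: 0
30: 4
10: 0
29: 2
24: 1
31: 1
42: 1
20: 0
Sum: 2 + 0 + 0 + 4 + 0 + 2 + 1 + 1 + 1 + 0 = 11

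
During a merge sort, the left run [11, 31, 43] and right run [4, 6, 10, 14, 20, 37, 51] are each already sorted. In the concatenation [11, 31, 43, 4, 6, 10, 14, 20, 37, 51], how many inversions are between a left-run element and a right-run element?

14 split inversions

For each element r of the right run, count left-run elements greater than r:
r = 4: 11, 31, 43 → 3
r = 6: 11, 31, 43 → 3
r = 10: 11, 31, 43 → 3
r = 14: 31, 43 → 2
r = 20: 31, 43 → 2
r = 37: 43 → 1
r = 51: none → 0
Cross-inversions: 3 + 3 + 3 + 2 + 2 + 1 + 0 = 14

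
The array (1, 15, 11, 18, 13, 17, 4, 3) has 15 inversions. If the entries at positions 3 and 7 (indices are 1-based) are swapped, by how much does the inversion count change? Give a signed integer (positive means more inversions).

-1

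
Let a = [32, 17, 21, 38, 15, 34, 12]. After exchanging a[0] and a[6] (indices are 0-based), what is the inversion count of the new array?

6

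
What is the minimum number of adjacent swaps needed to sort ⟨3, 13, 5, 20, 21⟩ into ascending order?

Each adjacent swap fixes exactly one inversion, so the minimum swap count equals the number of inversions.
Count inversions — for each element, later elements that are smaller:
3: none → 0
13: 5 → 1
5: none → 0
20: none → 0
21: none → 0
Total inversions: 0 + 1 + 0 + 0 + 0 = 1

1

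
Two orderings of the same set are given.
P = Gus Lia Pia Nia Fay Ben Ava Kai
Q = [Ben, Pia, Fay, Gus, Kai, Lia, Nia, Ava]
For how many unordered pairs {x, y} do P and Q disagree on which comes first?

13

Assign each item its position (1..8) in the first ordering, then rewrite the second ordering as that position sequence:
positions: Gus→1, Lia→2, Pia→3, Nia→4, Fay→5, Ben→6, Ava→7, Kai→8
second ordering as positions: [6, 3, 5, 1, 8, 2, 4, 7]
Discordant pairs = inversions in this position sequence.
6: 3, 5, 1, 2, 4 → 5
3: 1, 2 → 2
5: 1, 2, 4 → 3
1: 0
8: 2, 4, 7 → 3
2: 0
4: 0
7: 0
Total: 5 + 2 + 3 + 0 + 3 + 0 + 0 + 0 = 13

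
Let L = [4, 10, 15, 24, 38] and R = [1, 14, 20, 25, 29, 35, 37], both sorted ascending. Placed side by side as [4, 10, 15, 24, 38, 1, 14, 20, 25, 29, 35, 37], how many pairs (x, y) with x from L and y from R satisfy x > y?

14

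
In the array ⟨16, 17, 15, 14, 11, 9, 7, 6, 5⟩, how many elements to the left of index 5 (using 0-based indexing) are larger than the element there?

5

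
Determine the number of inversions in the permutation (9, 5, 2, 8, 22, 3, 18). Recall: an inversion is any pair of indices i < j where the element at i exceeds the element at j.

9

For each element, count later entries that are smaller:
9: 4
5: 2
2: 0
8: 1
22: 2
3: 0
18: 0
Sum: 4 + 2 + 0 + 1 + 2 + 0 + 0 = 9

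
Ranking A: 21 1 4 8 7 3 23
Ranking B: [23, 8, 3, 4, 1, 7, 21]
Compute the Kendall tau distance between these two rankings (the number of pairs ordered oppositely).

17

Assign each item its position (1..7) in the first ordering, then rewrite the second ordering as that position sequence:
positions: 21→1, 1→2, 4→3, 8→4, 7→5, 3→6, 23→7
second ordering as positions: [7, 4, 6, 3, 2, 5, 1]
Discordant pairs = inversions in this position sequence.
7: 4, 6, 3, 2, 5, 1 → 6
4: 3, 2, 1 → 3
6: 3, 2, 5, 1 → 4
3: 2, 1 → 2
2: 1 → 1
5: 1 → 1
1: 0
Total: 6 + 3 + 4 + 2 + 1 + 1 + 0 = 17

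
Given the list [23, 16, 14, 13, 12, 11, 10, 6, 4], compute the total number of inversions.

36

Element-by-element contributions:
23: 8
16: 7
14: 6
13: 5
12: 4
11: 3
10: 2
6: 1
4: 0
Sum: 8 + 7 + 6 + 5 + 4 + 3 + 2 + 1 + 0 = 36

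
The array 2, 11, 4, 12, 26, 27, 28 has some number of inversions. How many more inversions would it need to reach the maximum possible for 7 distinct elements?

20

Maximum inversions for 7 distinct elements is C(7, 2) = 7·6/2 = 21.
Current inversions — for each element, count later smaller elements:
2: 0
11: 1
4: 0
12: 0
26: 0
27: 0
28: 0
Current total: 0 + 1 + 0 + 0 + 0 + 0 + 0 = 1
Shortfall: 21 − 1 = 20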